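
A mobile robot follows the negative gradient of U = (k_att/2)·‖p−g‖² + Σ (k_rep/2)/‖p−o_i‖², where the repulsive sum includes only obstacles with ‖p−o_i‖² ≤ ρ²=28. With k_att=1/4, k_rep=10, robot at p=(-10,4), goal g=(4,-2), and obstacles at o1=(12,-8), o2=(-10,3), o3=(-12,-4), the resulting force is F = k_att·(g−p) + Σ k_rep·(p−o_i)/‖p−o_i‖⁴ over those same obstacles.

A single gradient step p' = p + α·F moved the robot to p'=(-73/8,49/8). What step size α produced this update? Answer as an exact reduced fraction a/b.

α = 1/4

F_att = 1/4·(g−p) = 1/4·(14,-6) = (3.5000,-1.5000)
o1: d²=628 > ρ²=28 → inactive
o2: d²=1 ≤ ρ²=28; F_rep = 10·(0,1)/1² = (0.0000,10.0000)
o3: d²=68 > ρ²=28 → inactive
F = F_att + ΣF_rep = (3.5000,8.5000)
Δp = p'−p = (0.8750,2.1250); α = Δx/Fx = (7/8) / (7/2) = 1/4
check: Δy/Fy = (17/8) / (17/2) = 1/4 ✓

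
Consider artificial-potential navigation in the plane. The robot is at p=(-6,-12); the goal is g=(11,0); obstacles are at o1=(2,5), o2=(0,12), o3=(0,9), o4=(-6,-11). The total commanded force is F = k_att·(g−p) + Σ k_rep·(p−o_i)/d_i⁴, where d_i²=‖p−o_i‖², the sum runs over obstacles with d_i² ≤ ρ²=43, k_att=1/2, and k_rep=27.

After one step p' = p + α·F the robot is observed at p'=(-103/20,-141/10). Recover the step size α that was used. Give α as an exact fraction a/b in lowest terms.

F_att = 1/2·(g−p) = 1/2·(17,12) = (8.5000,6.0000)
o1: d²=353 > ρ²=43 → inactive
o2: d²=612 > ρ²=43 → inactive
o3: d²=477 > ρ²=43 → inactive
o4: d²=1 ≤ ρ²=43; F_rep = 27·(0,-1)/1² = (0.0000,-27.0000)
F = F_att + ΣF_rep = (8.5000,-21.0000)
Δp = p'−p = (0.8500,-2.1000); α = Δx/Fx = (17/20) / (17/2) = 1/10
check: Δy/Fy = (-21/10) / (-21) = 1/10 ✓

α = 1/10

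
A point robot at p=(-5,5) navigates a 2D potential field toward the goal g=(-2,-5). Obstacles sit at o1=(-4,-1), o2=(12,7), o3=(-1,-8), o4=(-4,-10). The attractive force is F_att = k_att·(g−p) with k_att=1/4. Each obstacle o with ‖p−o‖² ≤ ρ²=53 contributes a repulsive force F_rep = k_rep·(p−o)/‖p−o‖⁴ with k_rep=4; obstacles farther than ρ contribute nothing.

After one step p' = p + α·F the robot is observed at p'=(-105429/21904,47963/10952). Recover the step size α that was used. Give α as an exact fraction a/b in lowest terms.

α = 1/4

F_att = 1/4·(g−p) = 1/4·(3,-10) = (0.7500,-2.5000)
o1: d²=37 ≤ ρ²=53; F_rep = 4·(-1,6)/37² = (-0.0029,0.0175)
o2: d²=293 > ρ²=53 → inactive
o3: d²=185 > ρ²=53 → inactive
o4: d²=226 > ρ²=53 → inactive
F = F_att + ΣF_rep = (0.7471,-2.4825)
Δp = p'−p = (0.1868,-0.6206); α = Δx/Fx = (4091/21904) / (4091/5476) = 1/4
check: Δy/Fy = (-6797/10952) / (-6797/2738) = 1/4 ✓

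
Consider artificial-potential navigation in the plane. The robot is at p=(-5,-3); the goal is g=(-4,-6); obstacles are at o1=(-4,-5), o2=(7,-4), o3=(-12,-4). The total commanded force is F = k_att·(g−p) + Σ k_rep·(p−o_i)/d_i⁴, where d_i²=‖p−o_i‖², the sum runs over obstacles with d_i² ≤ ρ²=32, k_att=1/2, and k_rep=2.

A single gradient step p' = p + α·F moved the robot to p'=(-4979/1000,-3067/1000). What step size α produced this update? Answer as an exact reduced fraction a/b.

α = 1/20

F_att = 1/2·(g−p) = 1/2·(1,-3) = (0.5000,-1.5000)
o1: d²=5 ≤ ρ²=32; F_rep = 2·(-1,2)/5² = (-0.0800,0.1600)
o2: d²=145 > ρ²=32 → inactive
o3: d²=50 > ρ²=32 → inactive
F = F_att + ΣF_rep = (0.4200,-1.3400)
Δp = p'−p = (0.0210,-0.0670); α = Δx/Fx = (21/1000) / (21/50) = 1/20
check: Δy/Fy = (-67/1000) / (-67/50) = 1/20 ✓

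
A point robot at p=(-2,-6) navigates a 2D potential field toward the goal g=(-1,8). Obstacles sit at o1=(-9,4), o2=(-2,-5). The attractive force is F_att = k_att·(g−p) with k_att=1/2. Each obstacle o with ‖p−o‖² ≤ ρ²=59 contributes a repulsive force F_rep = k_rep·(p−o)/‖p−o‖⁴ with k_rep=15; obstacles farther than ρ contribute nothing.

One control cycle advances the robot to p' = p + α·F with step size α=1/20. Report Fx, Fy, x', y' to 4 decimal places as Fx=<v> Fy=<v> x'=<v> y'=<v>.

Fx=0.5000 Fy=-8.0000 x'=-1.9750 y'=-6.4000

F_att = 1/2·(g−p) = 1/2·(1,14) = (0.5000,7.0000)
o1: d²=149 > ρ²=59 → inactive
o2: d²=1 ≤ ρ²=59; F_rep = 15·(0,-1)/1² = (0.0000,-15.0000)
F = F_att + ΣF_rep = (0.5000,-8.0000)
p' = p + 1/20·F = (-1.9750,-6.4000)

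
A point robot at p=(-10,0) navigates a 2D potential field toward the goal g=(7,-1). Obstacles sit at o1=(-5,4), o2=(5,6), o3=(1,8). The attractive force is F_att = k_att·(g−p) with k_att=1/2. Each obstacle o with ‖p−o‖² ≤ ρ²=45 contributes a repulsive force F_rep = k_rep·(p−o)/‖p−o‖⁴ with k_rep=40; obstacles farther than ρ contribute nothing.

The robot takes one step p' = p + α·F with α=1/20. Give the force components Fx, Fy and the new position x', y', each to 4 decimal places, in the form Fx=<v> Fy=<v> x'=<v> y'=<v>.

F_att = 1/2·(g−p) = 1/2·(17,-1) = (8.5000,-0.5000)
o1: d²=41 ≤ ρ²=45; F_rep = 40·(-5,-4)/41² = (-0.1190,-0.0952)
o2: d²=261 > ρ²=45 → inactive
o3: d²=185 > ρ²=45 → inactive
F = F_att + ΣF_rep = (8.3810,-0.5952)
p' = p + 1/20·F = (-9.5809,-0.0298)

Fx=8.3810 Fy=-0.5952 x'=-9.5809 y'=-0.0298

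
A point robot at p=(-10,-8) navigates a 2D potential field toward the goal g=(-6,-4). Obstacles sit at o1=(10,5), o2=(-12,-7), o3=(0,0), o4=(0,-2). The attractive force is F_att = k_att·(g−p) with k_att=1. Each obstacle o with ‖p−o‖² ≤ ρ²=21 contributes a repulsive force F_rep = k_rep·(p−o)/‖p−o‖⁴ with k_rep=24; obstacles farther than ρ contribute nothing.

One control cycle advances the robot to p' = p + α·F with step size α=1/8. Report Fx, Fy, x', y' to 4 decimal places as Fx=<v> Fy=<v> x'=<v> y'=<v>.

Fx=5.9200 Fy=3.0400 x'=-9.2600 y'=-7.6200

F_att = 1·(g−p) = 1·(4,4) = (4.0000,4.0000)
o1: d²=569 > ρ²=21 → inactive
o2: d²=5 ≤ ρ²=21; F_rep = 24·(2,-1)/5² = (1.9200,-0.9600)
o3: d²=164 > ρ²=21 → inactive
o4: d²=136 > ρ²=21 → inactive
F = F_att + ΣF_rep = (5.9200,3.0400)
p' = p + 1/8·F = (-9.2600,-7.6200)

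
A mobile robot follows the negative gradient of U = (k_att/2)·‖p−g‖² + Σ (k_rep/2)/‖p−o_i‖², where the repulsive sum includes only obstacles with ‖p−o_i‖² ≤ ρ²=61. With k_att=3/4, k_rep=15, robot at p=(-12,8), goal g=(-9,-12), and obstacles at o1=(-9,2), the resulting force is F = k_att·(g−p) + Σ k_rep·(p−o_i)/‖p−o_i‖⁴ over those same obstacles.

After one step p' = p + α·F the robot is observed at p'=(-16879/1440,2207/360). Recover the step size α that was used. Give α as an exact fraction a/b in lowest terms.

F_att = 3/4·(g−p) = 3/4·(3,-20) = (2.2500,-15.0000)
o1: d²=45 ≤ ρ²=61; F_rep = 15·(-3,6)/45² = (-0.0222,0.0444)
F = F_att + ΣF_rep = (2.2278,-14.9556)
Δp = p'−p = (0.2785,-1.8694); α = Δx/Fx = (401/1440) / (401/180) = 1/8
check: Δy/Fy = (-673/360) / (-673/45) = 1/8 ✓

α = 1/8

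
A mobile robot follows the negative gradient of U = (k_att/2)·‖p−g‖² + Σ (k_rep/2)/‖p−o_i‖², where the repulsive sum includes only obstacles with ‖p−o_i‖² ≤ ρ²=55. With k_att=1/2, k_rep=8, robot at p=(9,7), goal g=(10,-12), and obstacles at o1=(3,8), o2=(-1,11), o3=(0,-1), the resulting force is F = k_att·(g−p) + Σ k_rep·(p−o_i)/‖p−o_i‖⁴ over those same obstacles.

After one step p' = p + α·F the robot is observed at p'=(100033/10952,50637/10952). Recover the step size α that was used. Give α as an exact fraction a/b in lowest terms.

F_att = 1/2·(g−p) = 1/2·(1,-19) = (0.5000,-9.5000)
o1: d²=37 ≤ ρ²=55; F_rep = 8·(6,-1)/37² = (0.0351,-0.0058)
o2: d²=116 > ρ²=55 → inactive
o3: d²=145 > ρ²=55 → inactive
F = F_att + ΣF_rep = (0.5351,-9.5058)
Δp = p'−p = (0.1338,-2.3765); α = Δx/Fx = (1465/10952) / (1465/2738) = 1/4
check: Δy/Fy = (-26027/10952) / (-26027/2738) = 1/4 ✓

α = 1/4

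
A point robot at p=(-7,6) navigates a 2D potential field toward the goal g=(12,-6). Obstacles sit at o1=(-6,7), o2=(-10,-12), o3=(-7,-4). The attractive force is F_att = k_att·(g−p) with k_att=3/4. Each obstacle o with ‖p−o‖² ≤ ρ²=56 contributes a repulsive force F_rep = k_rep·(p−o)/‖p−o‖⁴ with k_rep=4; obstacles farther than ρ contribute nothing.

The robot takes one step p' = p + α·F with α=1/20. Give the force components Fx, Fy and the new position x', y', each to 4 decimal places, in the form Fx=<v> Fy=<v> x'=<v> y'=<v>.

Fx=13.2500 Fy=-10.0000 x'=-6.3375 y'=5.5000

F_att = 3/4·(g−p) = 3/4·(19,-12) = (14.2500,-9.0000)
o1: d²=2 ≤ ρ²=56; F_rep = 4·(-1,-1)/2² = (-1.0000,-1.0000)
o2: d²=333 > ρ²=56 → inactive
o3: d²=100 > ρ²=56 → inactive
F = F_att + ΣF_rep = (13.2500,-10.0000)
p' = p + 1/20·F = (-6.3375,5.5000)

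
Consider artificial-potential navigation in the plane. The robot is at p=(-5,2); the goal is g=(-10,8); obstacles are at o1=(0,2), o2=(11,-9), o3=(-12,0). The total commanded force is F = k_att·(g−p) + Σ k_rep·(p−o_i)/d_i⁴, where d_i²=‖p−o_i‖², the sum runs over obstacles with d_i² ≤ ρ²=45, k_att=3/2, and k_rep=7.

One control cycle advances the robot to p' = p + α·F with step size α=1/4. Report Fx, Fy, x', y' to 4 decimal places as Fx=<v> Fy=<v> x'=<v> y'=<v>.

F_att = 3/2·(g−p) = 3/2·(-5,6) = (-7.5000,9.0000)
o1: d²=25 ≤ ρ²=45; F_rep = 7·(-5,0)/25² = (-0.0560,0.0000)
o2: d²=377 > ρ²=45 → inactive
o3: d²=53 > ρ²=45 → inactive
F = F_att + ΣF_rep = (-7.5560,9.0000)
p' = p + 1/4·F = (-6.8890,4.2500)

Fx=-7.5560 Fy=9.0000 x'=-6.8890 y'=4.2500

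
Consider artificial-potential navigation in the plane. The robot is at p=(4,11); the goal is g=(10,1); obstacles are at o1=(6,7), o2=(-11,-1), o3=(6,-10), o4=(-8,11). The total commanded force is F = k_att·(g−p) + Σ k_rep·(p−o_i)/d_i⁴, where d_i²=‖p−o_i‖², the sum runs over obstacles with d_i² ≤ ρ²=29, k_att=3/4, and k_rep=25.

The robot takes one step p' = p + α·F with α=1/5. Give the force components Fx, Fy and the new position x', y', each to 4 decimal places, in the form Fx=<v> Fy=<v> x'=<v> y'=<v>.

F_att = 3/4·(g−p) = 3/4·(6,-10) = (4.5000,-7.5000)
o1: d²=20 ≤ ρ²=29; F_rep = 25·(-2,4)/20² = (-0.1250,0.2500)
o2: d²=369 > ρ²=29 → inactive
o3: d²=445 > ρ²=29 → inactive
o4: d²=144 > ρ²=29 → inactive
F = F_att + ΣF_rep = (4.3750,-7.2500)
p' = p + 1/5·F = (4.8750,9.5500)

Fx=4.3750 Fy=-7.2500 x'=4.8750 y'=9.5500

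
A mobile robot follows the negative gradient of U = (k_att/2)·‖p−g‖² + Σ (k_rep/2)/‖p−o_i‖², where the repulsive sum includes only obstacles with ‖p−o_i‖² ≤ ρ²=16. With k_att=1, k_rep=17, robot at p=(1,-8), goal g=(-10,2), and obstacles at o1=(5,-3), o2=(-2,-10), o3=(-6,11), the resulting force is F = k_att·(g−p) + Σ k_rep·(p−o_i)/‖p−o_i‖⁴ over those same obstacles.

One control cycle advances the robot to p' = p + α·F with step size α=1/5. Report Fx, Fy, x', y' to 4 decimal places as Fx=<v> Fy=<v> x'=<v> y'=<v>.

F_att = 1·(g−p) = 1·(-11,10) = (-11.0000,10.0000)
o1: d²=41 > ρ²=16 → inactive
o2: d²=13 ≤ ρ²=16; F_rep = 17·(3,2)/13² = (0.3018,0.2012)
o3: d²=410 > ρ²=16 → inactive
F = F_att + ΣF_rep = (-10.6982,10.2012)
p' = p + 1/5·F = (-1.1396,-5.9598)

Fx=-10.6982 Fy=10.2012 x'=-1.1396 y'=-5.9598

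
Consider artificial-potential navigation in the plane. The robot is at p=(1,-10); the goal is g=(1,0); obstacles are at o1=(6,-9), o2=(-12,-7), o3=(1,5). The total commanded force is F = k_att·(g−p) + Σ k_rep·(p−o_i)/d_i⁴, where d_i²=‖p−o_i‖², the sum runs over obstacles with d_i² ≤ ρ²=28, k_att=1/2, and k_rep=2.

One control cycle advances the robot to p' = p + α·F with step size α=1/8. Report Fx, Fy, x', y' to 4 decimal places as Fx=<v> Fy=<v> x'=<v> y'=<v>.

Fx=-0.0148 Fy=4.9970 x'=0.9982 y'=-9.3754

F_att = 1/2·(g−p) = 1/2·(0,10) = (0.0000,5.0000)
o1: d²=26 ≤ ρ²=28; F_rep = 2·(-5,-1)/26² = (-0.0148,-0.0030)
o2: d²=178 > ρ²=28 → inactive
o3: d²=225 > ρ²=28 → inactive
F = F_att + ΣF_rep = (-0.0148,4.9970)
p' = p + 1/8·F = (0.9982,-9.3754)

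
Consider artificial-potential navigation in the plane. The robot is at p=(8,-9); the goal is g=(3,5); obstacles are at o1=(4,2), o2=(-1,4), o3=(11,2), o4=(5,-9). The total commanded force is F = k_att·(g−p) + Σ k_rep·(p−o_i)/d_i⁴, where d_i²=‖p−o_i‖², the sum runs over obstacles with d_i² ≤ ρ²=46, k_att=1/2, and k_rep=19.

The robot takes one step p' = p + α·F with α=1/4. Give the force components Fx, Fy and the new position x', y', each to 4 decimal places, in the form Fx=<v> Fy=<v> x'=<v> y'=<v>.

F_att = 1/2·(g−p) = 1/2·(-5,14) = (-2.5000,7.0000)
o1: d²=137 > ρ²=46 → inactive
o2: d²=250 > ρ²=46 → inactive
o3: d²=130 > ρ²=46 → inactive
o4: d²=9 ≤ ρ²=46; F_rep = 19·(3,0)/9² = (0.7037,0.0000)
F = F_att + ΣF_rep = (-1.7963,7.0000)
p' = p + 1/4·F = (7.5509,-7.2500)

Fx=-1.7963 Fy=7.0000 x'=7.5509 y'=-7.2500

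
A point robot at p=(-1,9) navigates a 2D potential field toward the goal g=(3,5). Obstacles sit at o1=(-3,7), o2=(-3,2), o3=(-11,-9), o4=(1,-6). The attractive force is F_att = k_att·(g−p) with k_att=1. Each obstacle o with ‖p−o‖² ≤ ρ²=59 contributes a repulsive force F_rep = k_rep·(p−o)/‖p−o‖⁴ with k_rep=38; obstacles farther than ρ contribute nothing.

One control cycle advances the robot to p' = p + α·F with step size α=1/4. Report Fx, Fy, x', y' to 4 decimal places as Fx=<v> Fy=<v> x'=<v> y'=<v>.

Fx=5.2146 Fy=-2.7178 x'=0.3036 y'=8.3205

F_att = 1·(g−p) = 1·(4,-4) = (4.0000,-4.0000)
o1: d²=8 ≤ ρ²=59; F_rep = 38·(2,2)/8² = (1.1875,1.1875)
o2: d²=53 ≤ ρ²=59; F_rep = 38·(2,7)/53² = (0.0271,0.0947)
o3: d²=424 > ρ²=59 → inactive
o4: d²=229 > ρ²=59 → inactive
F = F_att + ΣF_rep = (5.2146,-2.7178)
p' = p + 1/4·F = (0.3036,8.3205)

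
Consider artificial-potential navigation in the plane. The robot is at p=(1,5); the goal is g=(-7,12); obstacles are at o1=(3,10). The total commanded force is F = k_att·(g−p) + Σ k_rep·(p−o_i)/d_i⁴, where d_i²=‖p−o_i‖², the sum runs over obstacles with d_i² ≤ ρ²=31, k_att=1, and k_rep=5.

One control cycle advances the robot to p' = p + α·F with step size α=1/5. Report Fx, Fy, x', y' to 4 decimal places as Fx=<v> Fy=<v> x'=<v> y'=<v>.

F_att = 1·(g−p) = 1·(-8,7) = (-8.0000,7.0000)
o1: d²=29 ≤ ρ²=31; F_rep = 5·(-2,-5)/29² = (-0.0119,-0.0297)
F = F_att + ΣF_rep = (-8.0119,6.9703)
p' = p + 1/5·F = (-0.6024,6.3941)

Fx=-8.0119 Fy=6.9703 x'=-0.6024 y'=6.3941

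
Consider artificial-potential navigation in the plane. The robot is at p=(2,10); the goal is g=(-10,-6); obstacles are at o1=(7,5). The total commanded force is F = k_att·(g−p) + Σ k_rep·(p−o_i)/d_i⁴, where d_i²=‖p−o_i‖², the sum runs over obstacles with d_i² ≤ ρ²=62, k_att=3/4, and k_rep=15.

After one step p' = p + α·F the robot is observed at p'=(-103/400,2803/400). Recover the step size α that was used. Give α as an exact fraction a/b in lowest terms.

F_att = 3/4·(g−p) = 3/4·(-12,-16) = (-9.0000,-12.0000)
o1: d²=50 ≤ ρ²=62; F_rep = 15·(-5,5)/50² = (-0.0300,0.0300)
F = F_att + ΣF_rep = (-9.0300,-11.9700)
Δp = p'−p = (-2.2575,-2.9925); α = Δx/Fx = (-903/400) / (-903/100) = 1/4
check: Δy/Fy = (-1197/400) / (-1197/100) = 1/4 ✓

α = 1/4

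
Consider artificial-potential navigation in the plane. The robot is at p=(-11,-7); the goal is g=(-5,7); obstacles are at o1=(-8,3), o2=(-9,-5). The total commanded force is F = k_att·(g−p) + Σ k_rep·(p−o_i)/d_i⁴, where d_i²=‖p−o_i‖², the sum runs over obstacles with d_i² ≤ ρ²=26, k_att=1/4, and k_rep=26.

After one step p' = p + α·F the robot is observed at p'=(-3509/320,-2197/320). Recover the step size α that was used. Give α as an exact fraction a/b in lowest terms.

α = 1/20

F_att = 1/4·(g−p) = 1/4·(6,14) = (1.5000,3.5000)
o1: d²=109 > ρ²=26 → inactive
o2: d²=8 ≤ ρ²=26; F_rep = 26·(-2,-2)/8² = (-0.8125,-0.8125)
F = F_att + ΣF_rep = (0.6875,2.6875)
Δp = p'−p = (0.0344,0.1344); α = Δx/Fx = (11/320) / (11/16) = 1/20
check: Δy/Fy = (43/320) / (43/16) = 1/20 ✓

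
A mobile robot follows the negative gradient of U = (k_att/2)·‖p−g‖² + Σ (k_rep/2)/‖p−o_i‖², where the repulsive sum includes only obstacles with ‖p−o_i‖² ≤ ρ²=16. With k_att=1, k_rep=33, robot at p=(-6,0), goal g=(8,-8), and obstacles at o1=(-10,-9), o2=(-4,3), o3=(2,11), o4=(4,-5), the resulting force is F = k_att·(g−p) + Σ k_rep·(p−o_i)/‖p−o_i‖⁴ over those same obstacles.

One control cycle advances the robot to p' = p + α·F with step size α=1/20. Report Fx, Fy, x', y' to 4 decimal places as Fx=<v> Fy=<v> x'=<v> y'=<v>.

F_att = 1·(g−p) = 1·(14,-8) = (14.0000,-8.0000)
o1: d²=97 > ρ²=16 → inactive
o2: d²=13 ≤ ρ²=16; F_rep = 33·(-2,-3)/13² = (-0.3905,-0.5858)
o3: d²=185 > ρ²=16 → inactive
o4: d²=125 > ρ²=16 → inactive
F = F_att + ΣF_rep = (13.6095,-8.5858)
p' = p + 1/20·F = (-5.3195,-0.4293)

Fx=13.6095 Fy=-8.5858 x'=-5.3195 y'=-0.4293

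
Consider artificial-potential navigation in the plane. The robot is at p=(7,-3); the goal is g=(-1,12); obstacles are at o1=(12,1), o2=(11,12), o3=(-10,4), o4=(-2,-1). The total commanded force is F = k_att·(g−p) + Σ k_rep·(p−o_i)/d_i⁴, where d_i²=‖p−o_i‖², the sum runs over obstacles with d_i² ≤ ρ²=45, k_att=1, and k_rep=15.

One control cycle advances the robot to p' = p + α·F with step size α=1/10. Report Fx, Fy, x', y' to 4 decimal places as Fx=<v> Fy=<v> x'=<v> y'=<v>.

Fx=-8.0446 Fy=14.9643 x'=6.1955 y'=-1.5036

F_att = 1·(g−p) = 1·(-8,15) = (-8.0000,15.0000)
o1: d²=41 ≤ ρ²=45; F_rep = 15·(-5,-4)/41² = (-0.0446,-0.0357)
o2: d²=241 > ρ²=45 → inactive
o3: d²=338 > ρ²=45 → inactive
o4: d²=85 > ρ²=45 → inactive
F = F_att + ΣF_rep = (-8.0446,14.9643)
p' = p + 1/10·F = (6.1955,-1.5036)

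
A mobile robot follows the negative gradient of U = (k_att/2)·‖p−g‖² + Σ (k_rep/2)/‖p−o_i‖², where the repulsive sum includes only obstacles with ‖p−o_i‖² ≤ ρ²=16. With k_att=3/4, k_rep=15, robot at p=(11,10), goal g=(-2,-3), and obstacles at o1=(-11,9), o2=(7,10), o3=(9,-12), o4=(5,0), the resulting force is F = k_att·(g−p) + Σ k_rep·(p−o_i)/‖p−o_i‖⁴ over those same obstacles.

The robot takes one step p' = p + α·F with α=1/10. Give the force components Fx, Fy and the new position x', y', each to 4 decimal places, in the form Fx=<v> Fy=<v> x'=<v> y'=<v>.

F_att = 3/4·(g−p) = 3/4·(-13,-13) = (-9.7500,-9.7500)
o1: d²=485 > ρ²=16 → inactive
o2: d²=16 ≤ ρ²=16; F_rep = 15·(4,0)/16² = (0.2344,0.0000)
o3: d²=488 > ρ²=16 → inactive
o4: d²=136 > ρ²=16 → inactive
F = F_att + ΣF_rep = (-9.5156,-9.7500)
p' = p + 1/10·F = (10.0484,9.0250)

Fx=-9.5156 Fy=-9.7500 x'=10.0484 y'=9.0250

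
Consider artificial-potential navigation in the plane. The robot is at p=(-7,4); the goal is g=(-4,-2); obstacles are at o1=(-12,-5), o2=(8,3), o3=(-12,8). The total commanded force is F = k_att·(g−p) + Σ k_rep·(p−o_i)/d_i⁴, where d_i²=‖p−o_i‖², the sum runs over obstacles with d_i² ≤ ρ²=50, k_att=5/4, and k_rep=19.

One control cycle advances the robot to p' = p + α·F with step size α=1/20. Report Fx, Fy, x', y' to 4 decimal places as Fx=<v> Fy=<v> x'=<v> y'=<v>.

F_att = 5/4·(g−p) = 5/4·(3,-6) = (3.7500,-7.5000)
o1: d²=106 > ρ²=50 → inactive
o2: d²=226 > ρ²=50 → inactive
o3: d²=41 ≤ ρ²=50; F_rep = 19·(5,-4)/41² = (0.0565,-0.0452)
F = F_att + ΣF_rep = (3.8065,-7.5452)
p' = p + 1/20·F = (-6.8097,3.6227)

Fx=3.8065 Fy=-7.5452 x'=-6.8097 y'=3.6227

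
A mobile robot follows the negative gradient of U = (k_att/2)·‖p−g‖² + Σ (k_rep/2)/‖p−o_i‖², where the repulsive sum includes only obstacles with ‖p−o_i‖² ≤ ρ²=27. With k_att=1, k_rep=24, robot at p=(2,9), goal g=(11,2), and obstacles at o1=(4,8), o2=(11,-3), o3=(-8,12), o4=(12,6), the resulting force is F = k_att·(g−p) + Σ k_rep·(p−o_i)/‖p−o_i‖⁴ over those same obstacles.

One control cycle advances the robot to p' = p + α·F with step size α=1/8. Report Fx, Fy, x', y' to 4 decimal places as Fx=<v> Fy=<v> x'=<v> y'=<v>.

Fx=7.0800 Fy=-6.0400 x'=2.8850 y'=8.2450

F_att = 1·(g−p) = 1·(9,-7) = (9.0000,-7.0000)
o1: d²=5 ≤ ρ²=27; F_rep = 24·(-2,1)/5² = (-1.9200,0.9600)
o2: d²=225 > ρ²=27 → inactive
o3: d²=109 > ρ²=27 → inactive
o4: d²=109 > ρ²=27 → inactive
F = F_att + ΣF_rep = (7.0800,-6.0400)
p' = p + 1/8·F = (2.8850,8.2450)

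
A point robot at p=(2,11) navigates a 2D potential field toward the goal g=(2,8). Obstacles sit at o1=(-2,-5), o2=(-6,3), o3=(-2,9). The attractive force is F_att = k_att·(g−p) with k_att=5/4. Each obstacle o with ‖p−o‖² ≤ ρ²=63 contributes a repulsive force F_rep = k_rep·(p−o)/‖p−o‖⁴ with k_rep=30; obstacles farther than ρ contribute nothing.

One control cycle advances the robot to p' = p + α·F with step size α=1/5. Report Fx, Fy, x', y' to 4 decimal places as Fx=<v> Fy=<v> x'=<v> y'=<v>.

Fx=0.3000 Fy=-3.6000 x'=2.0600 y'=10.2800

F_att = 5/4·(g−p) = 5/4·(0,-3) = (0.0000,-3.7500)
o1: d²=272 > ρ²=63 → inactive
o2: d²=128 > ρ²=63 → inactive
o3: d²=20 ≤ ρ²=63; F_rep = 30·(4,2)/20² = (0.3000,0.1500)
F = F_att + ΣF_rep = (0.3000,-3.6000)
p' = p + 1/5·F = (2.0600,10.2800)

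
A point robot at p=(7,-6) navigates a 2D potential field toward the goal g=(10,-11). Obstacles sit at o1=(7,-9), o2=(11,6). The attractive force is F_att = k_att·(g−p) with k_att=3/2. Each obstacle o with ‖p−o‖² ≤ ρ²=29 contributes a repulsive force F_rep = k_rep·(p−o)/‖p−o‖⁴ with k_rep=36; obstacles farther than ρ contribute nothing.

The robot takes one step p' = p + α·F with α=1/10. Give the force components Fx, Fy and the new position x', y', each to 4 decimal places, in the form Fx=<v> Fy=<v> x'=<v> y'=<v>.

Fx=4.5000 Fy=-6.1667 x'=7.4500 y'=-6.6167

F_att = 3/2·(g−p) = 3/2·(3,-5) = (4.5000,-7.5000)
o1: d²=9 ≤ ρ²=29; F_rep = 36·(0,3)/9² = (0.0000,1.3333)
o2: d²=160 > ρ²=29 → inactive
F = F_att + ΣF_rep = (4.5000,-6.1667)
p' = p + 1/10·F = (7.4500,-6.6167)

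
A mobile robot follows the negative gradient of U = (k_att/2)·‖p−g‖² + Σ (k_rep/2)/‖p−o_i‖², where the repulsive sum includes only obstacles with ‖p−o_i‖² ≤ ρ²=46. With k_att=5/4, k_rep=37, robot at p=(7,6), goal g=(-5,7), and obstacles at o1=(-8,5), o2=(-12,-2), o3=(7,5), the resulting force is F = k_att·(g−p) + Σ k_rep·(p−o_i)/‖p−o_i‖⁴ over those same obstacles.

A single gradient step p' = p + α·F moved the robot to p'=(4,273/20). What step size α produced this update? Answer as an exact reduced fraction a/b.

F_att = 5/4·(g−p) = 5/4·(-12,1) = (-15.0000,1.2500)
o1: d²=226 > ρ²=46 → inactive
o2: d²=425 > ρ²=46 → inactive
o3: d²=1 ≤ ρ²=46; F_rep = 37·(0,1)/1² = (0.0000,37.0000)
F = F_att + ΣF_rep = (-15.0000,38.2500)
Δp = p'−p = (-3.0000,7.6500); α = Δx/Fx = (-3) / (-15) = 1/5
check: Δy/Fy = (153/20) / (153/4) = 1/5 ✓

α = 1/5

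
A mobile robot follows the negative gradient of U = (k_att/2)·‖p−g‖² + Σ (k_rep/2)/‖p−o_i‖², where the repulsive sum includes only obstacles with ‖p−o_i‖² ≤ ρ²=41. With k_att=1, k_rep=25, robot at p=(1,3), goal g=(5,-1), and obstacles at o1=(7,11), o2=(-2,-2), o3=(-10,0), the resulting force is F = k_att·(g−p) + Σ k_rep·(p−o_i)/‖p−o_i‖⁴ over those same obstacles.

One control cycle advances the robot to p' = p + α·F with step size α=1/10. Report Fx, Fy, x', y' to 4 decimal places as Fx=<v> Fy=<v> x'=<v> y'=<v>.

F_att = 1·(g−p) = 1·(4,-4) = (4.0000,-4.0000)
o1: d²=100 > ρ²=41 → inactive
o2: d²=34 ≤ ρ²=41; F_rep = 25·(3,5)/34² = (0.0649,0.1081)
o3: d²=130 > ρ²=41 → inactive
F = F_att + ΣF_rep = (4.0649,-3.8919)
p' = p + 1/10·F = (1.4065,2.6108)

Fx=4.0649 Fy=-3.8919 x'=1.4065 y'=2.6108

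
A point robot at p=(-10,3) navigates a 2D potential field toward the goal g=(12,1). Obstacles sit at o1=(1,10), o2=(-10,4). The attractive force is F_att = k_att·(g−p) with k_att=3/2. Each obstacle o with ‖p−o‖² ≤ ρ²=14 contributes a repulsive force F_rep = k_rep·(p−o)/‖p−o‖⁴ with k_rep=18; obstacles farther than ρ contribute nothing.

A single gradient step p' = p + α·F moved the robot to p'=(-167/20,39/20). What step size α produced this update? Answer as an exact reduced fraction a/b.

α = 1/20

F_att = 3/2·(g−p) = 3/2·(22,-2) = (33.0000,-3.0000)
o1: d²=170 > ρ²=14 → inactive
o2: d²=1 ≤ ρ²=14; F_rep = 18·(0,-1)/1² = (0.0000,-18.0000)
F = F_att + ΣF_rep = (33.0000,-21.0000)
Δp = p'−p = (1.6500,-1.0500); α = Δx/Fx = (33/20) / (33) = 1/20
check: Δy/Fy = (-21/20) / (-21) = 1/20 ✓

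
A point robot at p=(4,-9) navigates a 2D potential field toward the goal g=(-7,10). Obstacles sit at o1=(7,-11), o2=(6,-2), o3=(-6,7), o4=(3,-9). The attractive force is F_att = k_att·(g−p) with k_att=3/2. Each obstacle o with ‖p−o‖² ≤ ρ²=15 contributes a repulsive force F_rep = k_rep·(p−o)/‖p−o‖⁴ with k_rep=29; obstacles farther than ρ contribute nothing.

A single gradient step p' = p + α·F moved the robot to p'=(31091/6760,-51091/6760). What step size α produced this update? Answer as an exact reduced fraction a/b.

α = 1/20

F_att = 3/2·(g−p) = 3/2·(-11,19) = (-16.5000,28.5000)
o1: d²=13 ≤ ρ²=15; F_rep = 29·(-3,2)/13² = (-0.5148,0.3432)
o2: d²=53 > ρ²=15 → inactive
o3: d²=356 > ρ²=15 → inactive
o4: d²=1 ≤ ρ²=15; F_rep = 29·(1,0)/1² = (29.0000,0.0000)
F = F_att + ΣF_rep = (11.9852,28.8432)
Δp = p'−p = (0.5993,1.4422); α = Δx/Fx = (4051/6760) / (4051/338) = 1/20
check: Δy/Fy = (9749/6760) / (9749/338) = 1/20 ✓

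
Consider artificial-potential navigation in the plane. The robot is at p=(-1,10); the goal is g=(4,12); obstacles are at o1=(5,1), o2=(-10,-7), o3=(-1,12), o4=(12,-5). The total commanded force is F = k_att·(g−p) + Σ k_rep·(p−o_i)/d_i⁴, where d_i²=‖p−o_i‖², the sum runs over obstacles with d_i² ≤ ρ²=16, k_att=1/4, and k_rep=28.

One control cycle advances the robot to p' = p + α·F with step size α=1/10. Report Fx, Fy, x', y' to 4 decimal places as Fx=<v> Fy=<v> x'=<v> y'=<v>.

F_att = 1/4·(g−p) = 1/4·(5,2) = (1.2500,0.5000)
o1: d²=117 > ρ²=16 → inactive
o2: d²=370 > ρ²=16 → inactive
o3: d²=4 ≤ ρ²=16; F_rep = 28·(0,-2)/4² = (0.0000,-3.5000)
o4: d²=394 > ρ²=16 → inactive
F = F_att + ΣF_rep = (1.2500,-3.0000)
p' = p + 1/10·F = (-0.8750,9.7000)

Fx=1.2500 Fy=-3.0000 x'=-0.8750 y'=9.7000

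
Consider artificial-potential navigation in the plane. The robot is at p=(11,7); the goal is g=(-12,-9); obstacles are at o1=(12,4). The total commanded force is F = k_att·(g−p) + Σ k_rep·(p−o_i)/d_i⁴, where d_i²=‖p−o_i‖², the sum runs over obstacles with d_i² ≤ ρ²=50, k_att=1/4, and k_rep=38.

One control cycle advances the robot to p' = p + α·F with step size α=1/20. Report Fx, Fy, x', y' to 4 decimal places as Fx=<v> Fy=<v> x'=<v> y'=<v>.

Fx=-6.1300 Fy=-2.8600 x'=10.6935 y'=6.8570

F_att = 1/4·(g−p) = 1/4·(-23,-16) = (-5.7500,-4.0000)
o1: d²=10 ≤ ρ²=50; F_rep = 38·(-1,3)/10² = (-0.3800,1.1400)
F = F_att + ΣF_rep = (-6.1300,-2.8600)
p' = p + 1/20·F = (10.6935,6.8570)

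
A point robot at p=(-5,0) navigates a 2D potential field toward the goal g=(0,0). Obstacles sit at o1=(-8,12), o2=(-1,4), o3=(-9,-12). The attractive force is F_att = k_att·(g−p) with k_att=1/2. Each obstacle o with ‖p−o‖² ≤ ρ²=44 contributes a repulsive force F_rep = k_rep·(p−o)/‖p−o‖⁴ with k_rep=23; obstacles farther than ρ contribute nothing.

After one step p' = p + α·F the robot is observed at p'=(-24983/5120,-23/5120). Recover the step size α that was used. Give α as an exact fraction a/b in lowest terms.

α = 1/20

F_att = 1/2·(g−p) = 1/2·(5,0) = (2.5000,0.0000)
o1: d²=153 > ρ²=44 → inactive
o2: d²=32 ≤ ρ²=44; F_rep = 23·(-4,-4)/32² = (-0.0898,-0.0898)
o3: d²=160 > ρ²=44 → inactive
F = F_att + ΣF_rep = (2.4102,-0.0898)
Δp = p'−p = (0.1205,-0.0045); α = Δx/Fx = (617/5120) / (617/256) = 1/20
check: Δy/Fy = (-23/5120) / (-23/256) = 1/20 ✓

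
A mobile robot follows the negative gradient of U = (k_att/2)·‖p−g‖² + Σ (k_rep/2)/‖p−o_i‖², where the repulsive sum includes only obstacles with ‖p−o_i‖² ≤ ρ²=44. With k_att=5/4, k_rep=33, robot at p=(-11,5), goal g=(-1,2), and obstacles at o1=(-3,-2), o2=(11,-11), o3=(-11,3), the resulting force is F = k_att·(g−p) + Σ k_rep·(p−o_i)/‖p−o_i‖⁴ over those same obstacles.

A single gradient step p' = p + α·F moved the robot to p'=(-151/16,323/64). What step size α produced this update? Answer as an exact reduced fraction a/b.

α = 1/8

F_att = 5/4·(g−p) = 5/4·(10,-3) = (12.5000,-3.7500)
o1: d²=113 > ρ²=44 → inactive
o2: d²=740 > ρ²=44 → inactive
o3: d²=4 ≤ ρ²=44; F_rep = 33·(0,2)/4² = (0.0000,4.1250)
F = F_att + ΣF_rep = (12.5000,0.3750)
Δp = p'−p = (1.5625,0.0469); α = Δx/Fx = (25/16) / (25/2) = 1/8
check: Δy/Fy = (3/64) / (3/8) = 1/8 ✓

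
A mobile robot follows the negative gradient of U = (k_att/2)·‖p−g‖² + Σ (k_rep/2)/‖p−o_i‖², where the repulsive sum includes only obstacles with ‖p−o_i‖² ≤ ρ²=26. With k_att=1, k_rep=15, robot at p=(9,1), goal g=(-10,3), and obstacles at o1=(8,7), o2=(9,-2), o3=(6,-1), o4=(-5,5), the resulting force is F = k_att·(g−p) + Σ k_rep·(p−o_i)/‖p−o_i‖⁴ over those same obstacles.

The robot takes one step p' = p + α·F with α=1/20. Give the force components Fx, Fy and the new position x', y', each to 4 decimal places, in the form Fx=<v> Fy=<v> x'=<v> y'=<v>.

F_att = 1·(g−p) = 1·(-19,2) = (-19.0000,2.0000)
o1: d²=37 > ρ²=26 → inactive
o2: d²=9 ≤ ρ²=26; F_rep = 15·(0,3)/9² = (0.0000,0.5556)
o3: d²=13 ≤ ρ²=26; F_rep = 15·(3,2)/13² = (0.2663,0.1775)
o4: d²=212 > ρ²=26 → inactive
F = F_att + ΣF_rep = (-18.7337,2.7331)
p' = p + 1/20·F = (8.0633,1.1367)

Fx=-18.7337 Fy=2.7331 x'=8.0633 y'=1.1367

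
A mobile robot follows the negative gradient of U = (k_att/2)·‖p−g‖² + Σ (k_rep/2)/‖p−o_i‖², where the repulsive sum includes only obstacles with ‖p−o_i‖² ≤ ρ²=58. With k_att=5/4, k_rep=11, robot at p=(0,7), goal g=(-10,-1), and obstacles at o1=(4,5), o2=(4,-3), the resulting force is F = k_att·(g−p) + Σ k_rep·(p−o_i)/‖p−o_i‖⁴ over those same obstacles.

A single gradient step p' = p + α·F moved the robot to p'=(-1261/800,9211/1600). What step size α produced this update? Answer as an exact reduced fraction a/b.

F_att = 5/4·(g−p) = 5/4·(-10,-8) = (-12.5000,-10.0000)
o1: d²=20 ≤ ρ²=58; F_rep = 11·(-4,2)/20² = (-0.1100,0.0550)
o2: d²=116 > ρ²=58 → inactive
F = F_att + ΣF_rep = (-12.6100,-9.9450)
Δp = p'−p = (-1.5762,-1.2431); α = Δx/Fx = (-1261/800) / (-1261/100) = 1/8
check: Δy/Fy = (-1989/1600) / (-1989/200) = 1/8 ✓

α = 1/8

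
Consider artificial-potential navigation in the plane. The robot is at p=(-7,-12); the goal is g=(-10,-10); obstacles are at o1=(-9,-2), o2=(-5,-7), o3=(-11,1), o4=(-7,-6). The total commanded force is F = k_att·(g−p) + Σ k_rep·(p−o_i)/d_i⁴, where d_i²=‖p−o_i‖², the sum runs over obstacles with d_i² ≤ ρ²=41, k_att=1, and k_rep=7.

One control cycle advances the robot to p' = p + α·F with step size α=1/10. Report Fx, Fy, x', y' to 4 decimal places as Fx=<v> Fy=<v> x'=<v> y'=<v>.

F_att = 1·(g−p) = 1·(-3,2) = (-3.0000,2.0000)
o1: d²=104 > ρ²=41 → inactive
o2: d²=29 ≤ ρ²=41; F_rep = 7·(-2,-5)/29² = (-0.0166,-0.0416)
o3: d²=185 > ρ²=41 → inactive
o4: d²=36 ≤ ρ²=41; F_rep = 7·(0,-6)/36² = (0.0000,-0.0324)
F = F_att + ΣF_rep = (-3.0166,1.9260)
p' = p + 1/10·F = (-7.3017,-11.8074)

Fx=-3.0166 Fy=1.9260 x'=-7.3017 y'=-11.8074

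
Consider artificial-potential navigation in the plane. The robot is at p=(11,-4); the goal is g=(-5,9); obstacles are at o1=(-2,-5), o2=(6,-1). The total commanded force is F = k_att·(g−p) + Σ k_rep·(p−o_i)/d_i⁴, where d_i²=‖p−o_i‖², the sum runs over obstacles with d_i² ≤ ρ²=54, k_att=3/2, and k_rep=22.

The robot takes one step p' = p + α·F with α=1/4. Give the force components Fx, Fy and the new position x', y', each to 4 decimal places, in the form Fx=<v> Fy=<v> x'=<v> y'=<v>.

F_att = 3/2·(g−p) = 3/2·(-16,13) = (-24.0000,19.5000)
o1: d²=170 > ρ²=54 → inactive
o2: d²=34 ≤ ρ²=54; F_rep = 22·(5,-3)/34² = (0.0952,-0.0571)
F = F_att + ΣF_rep = (-23.9048,19.4429)
p' = p + 1/4·F = (5.0238,0.8607)

Fx=-23.9048 Fy=19.4429 x'=5.0238 y'=0.8607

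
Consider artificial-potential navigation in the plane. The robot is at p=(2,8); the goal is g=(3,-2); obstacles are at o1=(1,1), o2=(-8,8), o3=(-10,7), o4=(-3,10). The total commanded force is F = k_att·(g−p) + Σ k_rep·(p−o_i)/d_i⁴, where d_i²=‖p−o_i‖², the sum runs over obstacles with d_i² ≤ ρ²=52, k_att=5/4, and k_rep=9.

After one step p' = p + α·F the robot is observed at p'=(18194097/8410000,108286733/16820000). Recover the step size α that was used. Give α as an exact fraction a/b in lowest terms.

F_att = 5/4·(g−p) = 5/4·(1,-10) = (1.2500,-12.5000)
o1: d²=50 ≤ ρ²=52; F_rep = 9·(1,7)/50² = (0.0036,0.0252)
o2: d²=100 > ρ²=52 → inactive
o3: d²=145 > ρ²=52 → inactive
o4: d²=29 ≤ ρ²=52; F_rep = 9·(5,-2)/29² = (0.0535,-0.0214)
F = F_att + ΣF_rep = (1.3071,-12.4962)
Δp = p'−p = (0.1634,-1.5620); α = Δx/Fx = (1374097/8410000) / (1374097/1051250) = 1/8
check: Δy/Fy = (-26273267/16820000) / (-26273267/2102500) = 1/8 ✓

α = 1/8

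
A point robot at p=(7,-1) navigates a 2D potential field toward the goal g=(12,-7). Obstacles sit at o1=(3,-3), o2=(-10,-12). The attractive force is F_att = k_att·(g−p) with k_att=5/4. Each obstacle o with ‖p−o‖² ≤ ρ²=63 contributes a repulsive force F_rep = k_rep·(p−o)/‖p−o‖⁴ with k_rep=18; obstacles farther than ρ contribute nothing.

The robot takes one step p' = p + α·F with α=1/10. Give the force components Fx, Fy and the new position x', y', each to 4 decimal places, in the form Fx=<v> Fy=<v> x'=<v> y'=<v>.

Fx=6.4300 Fy=-7.4100 x'=7.6430 y'=-1.7410

F_att = 5/4·(g−p) = 5/4·(5,-6) = (6.2500,-7.5000)
o1: d²=20 ≤ ρ²=63; F_rep = 18·(4,2)/20² = (0.1800,0.0900)
o2: d²=410 > ρ²=63 → inactive
F = F_att + ΣF_rep = (6.4300,-7.4100)
p' = p + 1/10·F = (7.6430,-1.7410)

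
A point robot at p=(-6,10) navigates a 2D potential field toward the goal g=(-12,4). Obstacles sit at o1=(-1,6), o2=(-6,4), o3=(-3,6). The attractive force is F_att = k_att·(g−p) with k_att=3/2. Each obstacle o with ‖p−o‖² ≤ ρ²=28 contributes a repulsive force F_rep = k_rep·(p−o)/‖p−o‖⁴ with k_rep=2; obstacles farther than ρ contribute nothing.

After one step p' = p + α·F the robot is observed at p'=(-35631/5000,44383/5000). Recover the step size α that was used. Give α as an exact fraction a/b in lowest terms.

α = 1/8

F_att = 3/2·(g−p) = 3/2·(-6,-6) = (-9.0000,-9.0000)
o1: d²=41 > ρ²=28 → inactive
o2: d²=36 > ρ²=28 → inactive
o3: d²=25 ≤ ρ²=28; F_rep = 2·(-3,4)/25² = (-0.0096,0.0128)
F = F_att + ΣF_rep = (-9.0096,-8.9872)
Δp = p'−p = (-1.1262,-1.1234); α = Δx/Fx = (-5631/5000) / (-5631/625) = 1/8
check: Δy/Fy = (-5617/5000) / (-5617/625) = 1/8 ✓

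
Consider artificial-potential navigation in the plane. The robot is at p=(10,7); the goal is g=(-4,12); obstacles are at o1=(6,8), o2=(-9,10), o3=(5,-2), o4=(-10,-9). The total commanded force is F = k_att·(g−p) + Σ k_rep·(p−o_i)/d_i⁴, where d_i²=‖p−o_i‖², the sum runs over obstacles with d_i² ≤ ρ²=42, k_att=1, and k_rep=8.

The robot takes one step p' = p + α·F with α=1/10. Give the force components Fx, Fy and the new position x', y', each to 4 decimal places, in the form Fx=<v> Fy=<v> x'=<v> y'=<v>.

F_att = 1·(g−p) = 1·(-14,5) = (-14.0000,5.0000)
o1: d²=17 ≤ ρ²=42; F_rep = 8·(4,-1)/17² = (0.1107,-0.0277)
o2: d²=370 > ρ²=42 → inactive
o3: d²=106 > ρ²=42 → inactive
o4: d²=656 > ρ²=42 → inactive
F = F_att + ΣF_rep = (-13.8893,4.9723)
p' = p + 1/10·F = (8.6111,7.4972)

Fx=-13.8893 Fy=4.9723 x'=8.6111 y'=7.4972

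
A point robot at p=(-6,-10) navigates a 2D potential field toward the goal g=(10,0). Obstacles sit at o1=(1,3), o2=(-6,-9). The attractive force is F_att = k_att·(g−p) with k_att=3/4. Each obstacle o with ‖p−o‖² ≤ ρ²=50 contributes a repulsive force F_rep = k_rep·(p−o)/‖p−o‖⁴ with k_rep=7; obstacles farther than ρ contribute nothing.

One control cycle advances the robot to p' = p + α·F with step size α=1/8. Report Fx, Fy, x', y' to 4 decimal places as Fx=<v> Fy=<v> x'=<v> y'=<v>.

Fx=12.0000 Fy=0.5000 x'=-4.5000 y'=-9.9375

F_att = 3/4·(g−p) = 3/4·(16,10) = (12.0000,7.5000)
o1: d²=218 > ρ²=50 → inactive
o2: d²=1 ≤ ρ²=50; F_rep = 7·(0,-1)/1² = (0.0000,-7.0000)
F = F_att + ΣF_rep = (12.0000,0.5000)
p' = p + 1/8·F = (-4.5000,-9.9375)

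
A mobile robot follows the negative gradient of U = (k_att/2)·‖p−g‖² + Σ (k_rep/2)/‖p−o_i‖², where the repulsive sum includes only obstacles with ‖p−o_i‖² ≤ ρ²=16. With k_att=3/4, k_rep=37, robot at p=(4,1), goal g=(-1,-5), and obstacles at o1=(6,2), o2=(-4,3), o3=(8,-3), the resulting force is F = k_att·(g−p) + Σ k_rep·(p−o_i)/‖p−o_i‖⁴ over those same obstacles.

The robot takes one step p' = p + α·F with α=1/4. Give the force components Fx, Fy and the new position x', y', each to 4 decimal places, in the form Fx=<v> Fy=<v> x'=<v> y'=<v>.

Fx=-6.7100 Fy=-5.9800 x'=2.3225 y'=-0.4950

F_att = 3/4·(g−p) = 3/4·(-5,-6) = (-3.7500,-4.5000)
o1: d²=5 ≤ ρ²=16; F_rep = 37·(-2,-1)/5² = (-2.9600,-1.4800)
o2: d²=68 > ρ²=16 → inactive
o3: d²=32 > ρ²=16 → inactive
F = F_att + ΣF_rep = (-6.7100,-5.9800)
p' = p + 1/4·F = (2.3225,-0.4950)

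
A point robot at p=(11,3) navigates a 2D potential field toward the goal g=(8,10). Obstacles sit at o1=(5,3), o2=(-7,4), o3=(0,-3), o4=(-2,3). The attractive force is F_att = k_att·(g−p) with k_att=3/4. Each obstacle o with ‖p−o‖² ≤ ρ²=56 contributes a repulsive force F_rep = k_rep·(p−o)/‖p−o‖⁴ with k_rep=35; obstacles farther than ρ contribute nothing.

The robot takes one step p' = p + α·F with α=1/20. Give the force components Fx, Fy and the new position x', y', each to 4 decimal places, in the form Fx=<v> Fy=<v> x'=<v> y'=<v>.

F_att = 3/4·(g−p) = 3/4·(-3,7) = (-2.2500,5.2500)
o1: d²=36 ≤ ρ²=56; F_rep = 35·(6,0)/36² = (0.1620,0.0000)
o2: d²=325 > ρ²=56 → inactive
o3: d²=157 > ρ²=56 → inactive
o4: d²=169 > ρ²=56 → inactive
F = F_att + ΣF_rep = (-2.0880,5.2500)
p' = p + 1/20·F = (10.8956,3.2625)

Fx=-2.0880 Fy=5.2500 x'=10.8956 y'=3.2625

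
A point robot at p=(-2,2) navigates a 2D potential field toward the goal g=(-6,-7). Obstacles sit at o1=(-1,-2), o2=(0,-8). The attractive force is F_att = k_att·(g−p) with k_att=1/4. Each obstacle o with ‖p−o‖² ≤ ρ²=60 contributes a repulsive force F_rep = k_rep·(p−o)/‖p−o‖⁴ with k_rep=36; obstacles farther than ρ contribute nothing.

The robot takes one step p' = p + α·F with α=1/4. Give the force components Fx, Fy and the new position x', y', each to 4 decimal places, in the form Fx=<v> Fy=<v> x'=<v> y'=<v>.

F_att = 1/4·(g−p) = 1/4·(-4,-9) = (-1.0000,-2.2500)
o1: d²=17 ≤ ρ²=60; F_rep = 36·(-1,4)/17² = (-0.1246,0.4983)
o2: d²=104 > ρ²=60 → inactive
F = F_att + ΣF_rep = (-1.1246,-1.7517)
p' = p + 1/4·F = (-2.2811,1.5621)

Fx=-1.1246 Fy=-1.7517 x'=-2.2811 y'=1.5621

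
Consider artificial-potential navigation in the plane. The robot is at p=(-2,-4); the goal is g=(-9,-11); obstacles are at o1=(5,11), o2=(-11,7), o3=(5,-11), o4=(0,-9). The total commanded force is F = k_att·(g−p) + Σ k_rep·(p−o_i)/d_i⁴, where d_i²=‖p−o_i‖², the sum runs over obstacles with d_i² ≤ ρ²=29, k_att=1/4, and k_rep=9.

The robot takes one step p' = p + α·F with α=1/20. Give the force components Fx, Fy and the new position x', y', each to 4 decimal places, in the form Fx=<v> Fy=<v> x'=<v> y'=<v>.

Fx=-1.7714 Fy=-1.6965 x'=-2.0886 y'=-4.0848

F_att = 1/4·(g−p) = 1/4·(-7,-7) = (-1.7500,-1.7500)
o1: d²=274 > ρ²=29 → inactive
o2: d²=202 > ρ²=29 → inactive
o3: d²=98 > ρ²=29 → inactive
o4: d²=29 ≤ ρ²=29; F_rep = 9·(-2,5)/29² = (-0.0214,0.0535)
F = F_att + ΣF_rep = (-1.7714,-1.6965)
p' = p + 1/20·F = (-2.0886,-4.0848)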